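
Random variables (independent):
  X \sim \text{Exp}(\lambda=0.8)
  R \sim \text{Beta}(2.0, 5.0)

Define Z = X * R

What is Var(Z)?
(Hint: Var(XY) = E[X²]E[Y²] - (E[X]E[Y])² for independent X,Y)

Var(XY) = E[X²]E[Y²] - (E[X]E[Y])²
E[X] = 1.25, Var(X) = 1.5625
E[R] = 0.28571429, Var(R) = 0.025510204
E[X²] = 1.5625 + 1.25² = 3.125
E[R²] = 0.025510204 + 0.28571429² = 0.10714286
Var(Z) = 3.125*0.10714286 - (1.25*0.28571429)²
= 0.33482143 - 0.12755102 = 0.20727041

0.20727041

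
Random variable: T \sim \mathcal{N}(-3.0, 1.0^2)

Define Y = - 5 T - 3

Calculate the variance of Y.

For Y = aT + b: Var(Y) = a² * Var(T)
Var(T) = 1.0^2 = 1
Var(Y) = (-5)² * 1 = 25 * 1 = 25

25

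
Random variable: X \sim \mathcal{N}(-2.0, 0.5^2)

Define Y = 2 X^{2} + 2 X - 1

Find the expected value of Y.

E[Y] = 2*E[X²] + 2*E[X] - 1
E[X] = -2
E[X²] = Var(X) + (E[X])² = 0.25 + 4 = 4.25
E[Y] = 2*4.25 + 2*(-2) - 1 = 3.5

3.5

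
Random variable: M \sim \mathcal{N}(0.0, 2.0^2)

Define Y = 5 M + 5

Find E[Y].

For Y = 5M + 5:
E[Y] = 5 * E[M] + 5
E[M] = 0.0 = 0
E[Y] = 5 * 0 + 5 = 5

5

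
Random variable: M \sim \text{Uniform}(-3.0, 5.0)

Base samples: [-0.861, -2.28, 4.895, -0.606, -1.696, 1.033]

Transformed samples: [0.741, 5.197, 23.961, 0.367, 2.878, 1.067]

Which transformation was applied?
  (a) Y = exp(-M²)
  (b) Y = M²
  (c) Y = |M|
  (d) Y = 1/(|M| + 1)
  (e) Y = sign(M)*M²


Checking option (b) Y = M²:
  M = -0.861 -> Y = 0.741 ✓
  M = -2.28 -> Y = 5.197 ✓
  M = 4.895 -> Y = 23.961 ✓
All samples match this transformation.

(b) M²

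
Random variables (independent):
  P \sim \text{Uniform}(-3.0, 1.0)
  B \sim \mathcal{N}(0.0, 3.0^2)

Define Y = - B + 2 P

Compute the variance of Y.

For independent RVs: Var(aX + bY) = a²Var(X) + b²Var(Y)
Var(P) = 1.3333333
Var(B) = 9
Var(Y) = 2²*1.3333333 + (-1)²*9
= 4*1.3333333 + 1*9 = 14.333333

14.333333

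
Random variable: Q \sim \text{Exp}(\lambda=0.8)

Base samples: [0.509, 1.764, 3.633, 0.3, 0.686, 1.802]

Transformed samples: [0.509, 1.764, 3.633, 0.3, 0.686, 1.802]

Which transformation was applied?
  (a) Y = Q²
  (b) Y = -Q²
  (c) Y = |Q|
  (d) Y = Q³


Checking option (c) Y = |Q|:
  Q = 0.509 -> Y = 0.509 ✓
  Q = 1.764 -> Y = 1.764 ✓
  Q = 3.633 -> Y = 3.633 ✓
All samples match this transformation.

(c) |Q|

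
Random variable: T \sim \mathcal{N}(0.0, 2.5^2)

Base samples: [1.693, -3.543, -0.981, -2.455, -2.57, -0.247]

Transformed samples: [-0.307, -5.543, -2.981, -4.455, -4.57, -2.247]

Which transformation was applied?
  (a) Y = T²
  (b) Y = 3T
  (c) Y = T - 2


Checking option (c) Y = T - 2:
  T = 1.693 -> Y = -0.307 ✓
  T = -3.543 -> Y = -5.543 ✓
  T = -0.981 -> Y = -2.981 ✓
All samples match this transformation.

(c) T - 2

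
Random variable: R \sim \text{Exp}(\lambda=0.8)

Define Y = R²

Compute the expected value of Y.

E[R²] = Var(R) + (E[R])² = 1.5625 + 1.5625 = 3.125

3.125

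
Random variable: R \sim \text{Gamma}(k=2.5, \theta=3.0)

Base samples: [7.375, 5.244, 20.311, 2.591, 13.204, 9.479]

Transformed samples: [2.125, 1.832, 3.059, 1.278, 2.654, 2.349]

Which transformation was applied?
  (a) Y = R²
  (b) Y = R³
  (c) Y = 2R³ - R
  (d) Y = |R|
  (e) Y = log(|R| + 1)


Checking option (e) Y = log(|R| + 1):
  R = 7.375 -> Y = 2.125 ✓
  R = 5.244 -> Y = 1.832 ✓
  R = 20.311 -> Y = 3.059 ✓
All samples match this transformation.

(e) log(|R| + 1)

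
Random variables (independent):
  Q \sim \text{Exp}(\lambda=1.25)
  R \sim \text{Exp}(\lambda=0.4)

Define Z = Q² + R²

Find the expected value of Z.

E[Z] = E[Q²] + E[R²]
E[Q²] = Var(Q) + E[Q]² = 0.64 + 0.64 = 1.28
E[R²] = Var(R) + E[R]² = 6.25 + 6.25 = 12.5
E[Z] = 1.28 + 12.5 = 13.78

13.78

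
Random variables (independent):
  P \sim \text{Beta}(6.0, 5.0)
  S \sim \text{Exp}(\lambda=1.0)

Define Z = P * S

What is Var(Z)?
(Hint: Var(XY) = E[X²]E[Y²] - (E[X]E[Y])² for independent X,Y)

Var(XY) = E[X²]E[Y²] - (E[X]E[Y])²
E[P] = 0.54545455, Var(P) = 0.020661157
E[S] = 1, Var(S) = 1
E[P²] = 0.020661157 + 0.54545455² = 0.31818182
E[S²] = 1 + 1² = 2
Var(Z) = 0.31818182*2 - (0.54545455*1)²
= 0.63636364 - 0.29752066 = 0.33884298

0.33884298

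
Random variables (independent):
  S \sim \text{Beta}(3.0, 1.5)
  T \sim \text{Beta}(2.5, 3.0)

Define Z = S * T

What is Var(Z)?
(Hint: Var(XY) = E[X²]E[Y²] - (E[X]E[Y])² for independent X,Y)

Var(XY) = E[X²]E[Y²] - (E[X]E[Y])²
E[S] = 0.66666667, Var(S) = 0.04040404
E[T] = 0.45454545, Var(T) = 0.038143675
E[S²] = 0.04040404 + 0.66666667² = 0.48484848
E[T²] = 0.038143675 + 0.45454545² = 0.24475524
Var(Z) = 0.48484848*0.24475524 - (0.66666667*0.45454545)²
= 0.11866921 - 0.091827365 = 0.026841845

0.026841845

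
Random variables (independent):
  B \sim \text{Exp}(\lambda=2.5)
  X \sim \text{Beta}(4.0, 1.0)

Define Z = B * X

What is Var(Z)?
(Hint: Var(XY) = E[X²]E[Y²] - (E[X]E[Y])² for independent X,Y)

Var(XY) = E[X²]E[Y²] - (E[X]E[Y])²
E[B] = 0.4, Var(B) = 0.16
E[X] = 0.8, Var(X) = 0.026666667
E[B²] = 0.16 + 0.4² = 0.32
E[X²] = 0.026666667 + 0.8² = 0.66666667
Var(Z) = 0.32*0.66666667 - (0.4*0.8)²
= 0.21333333 - 0.1024 = 0.11093333

0.11093333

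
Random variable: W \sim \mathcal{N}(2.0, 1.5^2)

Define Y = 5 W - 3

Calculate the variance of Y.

For Y = aW + b: Var(Y) = a² * Var(W)
Var(W) = 1.5^2 = 2.25
Var(Y) = 5² * 2.25 = 25 * 2.25 = 56.25

56.25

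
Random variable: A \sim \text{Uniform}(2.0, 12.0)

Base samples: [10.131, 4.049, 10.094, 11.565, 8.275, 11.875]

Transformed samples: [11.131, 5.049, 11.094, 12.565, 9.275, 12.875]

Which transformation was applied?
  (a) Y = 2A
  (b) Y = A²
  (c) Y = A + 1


Checking option (c) Y = A + 1:
  A = 10.131 -> Y = 11.131 ✓
  A = 4.049 -> Y = 5.049 ✓
  A = 10.094 -> Y = 11.094 ✓
All samples match this transformation.

(c) A + 1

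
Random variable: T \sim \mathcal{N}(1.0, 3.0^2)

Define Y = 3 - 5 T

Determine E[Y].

For Y = -5T + 3:
E[Y] = -5 * E[T] + 3
E[T] = 1.0 = 1
E[Y] = -5 * 1 + 3 = -2

-2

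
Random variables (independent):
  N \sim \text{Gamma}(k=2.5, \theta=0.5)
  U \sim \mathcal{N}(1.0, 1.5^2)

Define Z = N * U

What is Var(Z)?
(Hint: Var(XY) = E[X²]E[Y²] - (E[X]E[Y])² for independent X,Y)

Var(XY) = E[X²]E[Y²] - (E[X]E[Y])²
E[N] = 1.25, Var(N) = 0.625
E[U] = 1, Var(U) = 2.25
E[N²] = 0.625 + 1.25² = 2.1875
E[U²] = 2.25 + 1² = 3.25
Var(Z) = 2.1875*3.25 - (1.25*1)²
= 7.109375 - 1.5625 = 5.546875

5.546875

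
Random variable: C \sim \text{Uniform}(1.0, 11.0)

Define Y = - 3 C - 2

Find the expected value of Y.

For Y = -3C - 2:
E[Y] = -3 * E[C] - 2
E[C] = (1 + 11)/2 = 6
E[Y] = -3 * 6 - 2 = -20

-20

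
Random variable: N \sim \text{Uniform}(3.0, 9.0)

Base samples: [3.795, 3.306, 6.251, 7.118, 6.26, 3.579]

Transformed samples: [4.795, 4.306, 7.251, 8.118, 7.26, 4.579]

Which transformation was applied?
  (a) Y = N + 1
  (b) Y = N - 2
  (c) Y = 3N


Checking option (a) Y = N + 1:
  N = 3.795 -> Y = 4.795 ✓
  N = 3.306 -> Y = 4.306 ✓
  N = 6.251 -> Y = 7.251 ✓
All samples match this transformation.

(a) N + 1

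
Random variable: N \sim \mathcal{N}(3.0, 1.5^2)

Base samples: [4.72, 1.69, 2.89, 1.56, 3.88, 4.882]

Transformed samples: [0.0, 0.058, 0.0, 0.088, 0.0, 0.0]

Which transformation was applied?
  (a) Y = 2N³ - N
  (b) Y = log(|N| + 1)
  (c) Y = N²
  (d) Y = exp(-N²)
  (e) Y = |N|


Checking option (d) Y = exp(-N²):
  N = 4.72 -> Y = 0.0 ✓
  N = 1.69 -> Y = 0.058 ✓
  N = 2.89 -> Y = 0.0 ✓
All samples match this transformation.

(d) exp(-N²)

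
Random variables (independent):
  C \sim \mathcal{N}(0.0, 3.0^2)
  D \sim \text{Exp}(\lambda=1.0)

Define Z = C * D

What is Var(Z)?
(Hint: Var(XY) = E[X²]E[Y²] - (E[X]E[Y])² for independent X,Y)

Var(XY) = E[X²]E[Y²] - (E[X]E[Y])²
E[C] = 0, Var(C) = 9
E[D] = 1, Var(D) = 1
E[C²] = 9 + 0² = 9
E[D²] = 1 + 1² = 2
Var(Z) = 9*2 - (0*1)²
= 18 - 0 = 18

18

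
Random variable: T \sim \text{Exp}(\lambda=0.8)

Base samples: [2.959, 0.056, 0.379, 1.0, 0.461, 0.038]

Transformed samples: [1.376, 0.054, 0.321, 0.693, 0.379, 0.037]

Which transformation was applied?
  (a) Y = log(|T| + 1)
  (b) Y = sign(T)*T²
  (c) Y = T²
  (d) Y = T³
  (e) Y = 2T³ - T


Checking option (a) Y = log(|T| + 1):
  T = 2.959 -> Y = 1.376 ✓
  T = 0.056 -> Y = 0.054 ✓
  T = 0.379 -> Y = 0.321 ✓
All samples match this transformation.

(a) log(|T| + 1)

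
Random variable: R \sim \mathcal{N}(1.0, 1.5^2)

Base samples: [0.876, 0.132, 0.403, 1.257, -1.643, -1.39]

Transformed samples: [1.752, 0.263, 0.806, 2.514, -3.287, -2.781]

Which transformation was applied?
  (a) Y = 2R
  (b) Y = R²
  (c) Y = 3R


Checking option (a) Y = 2R:
  R = 0.876 -> Y = 1.752 ✓
  R = 0.132 -> Y = 0.263 ✓
  R = 0.403 -> Y = 0.806 ✓
All samples match this transformation.

(a) 2R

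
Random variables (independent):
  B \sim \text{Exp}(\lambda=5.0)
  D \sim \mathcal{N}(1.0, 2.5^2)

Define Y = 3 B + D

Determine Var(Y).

For independent RVs: Var(aX + bY) = a²Var(X) + b²Var(Y)
Var(B) = 0.04
Var(D) = 6.25
Var(Y) = 3²*0.04 + 1²*6.25
= 9*0.04 + 1*6.25 = 6.61

6.61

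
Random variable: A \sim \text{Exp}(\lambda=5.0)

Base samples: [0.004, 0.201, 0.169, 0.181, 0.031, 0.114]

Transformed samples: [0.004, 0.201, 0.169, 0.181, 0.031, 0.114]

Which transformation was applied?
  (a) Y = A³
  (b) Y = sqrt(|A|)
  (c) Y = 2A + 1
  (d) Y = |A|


Checking option (d) Y = |A|:
  A = 0.004 -> Y = 0.004 ✓
  A = 0.201 -> Y = 0.201 ✓
  A = 0.169 -> Y = 0.169 ✓
All samples match this transformation.

(d) |A|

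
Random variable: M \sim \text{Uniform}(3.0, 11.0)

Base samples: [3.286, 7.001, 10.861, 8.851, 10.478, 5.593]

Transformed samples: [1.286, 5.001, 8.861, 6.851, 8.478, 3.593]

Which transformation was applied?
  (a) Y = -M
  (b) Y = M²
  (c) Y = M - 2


Checking option (c) Y = M - 2:
  M = 3.286 -> Y = 1.286 ✓
  M = 7.001 -> Y = 5.001 ✓
  M = 10.861 -> Y = 8.861 ✓
All samples match this transformation.

(c) M - 2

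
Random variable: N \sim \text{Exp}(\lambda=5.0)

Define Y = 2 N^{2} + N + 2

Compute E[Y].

E[Y] = 2*E[N²] + 1*E[N] + 2
E[N] = 0.2
E[N²] = Var(N) + (E[N])² = 0.04 + 0.04 = 0.08
E[Y] = 2*0.08 + 1*0.2 + 2 = 2.36

2.36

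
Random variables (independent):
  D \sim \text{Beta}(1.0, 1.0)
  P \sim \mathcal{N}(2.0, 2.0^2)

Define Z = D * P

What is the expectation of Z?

For independent RVs: E[XY] = E[X]*E[Y]
E[D] = 0.5
E[P] = 2
E[Z] = 0.5 * 2 = 1

1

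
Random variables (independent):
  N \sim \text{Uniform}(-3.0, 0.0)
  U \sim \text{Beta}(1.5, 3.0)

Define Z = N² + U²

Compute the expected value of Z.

E[Z] = E[N²] + E[U²]
E[N²] = Var(N) + E[N]² = 0.75 + 2.25 = 3
E[U²] = Var(U) + E[U]² = 0.04040404 + 0.11111111 = 0.15151515
E[Z] = 3 + 0.15151515 = 3.1515152

3.1515152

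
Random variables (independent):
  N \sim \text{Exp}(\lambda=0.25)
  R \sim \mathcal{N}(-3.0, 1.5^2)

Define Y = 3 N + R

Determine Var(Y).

For independent RVs: Var(aX + bY) = a²Var(X) + b²Var(Y)
Var(N) = 16
Var(R) = 2.25
Var(Y) = 3²*16 + 1²*2.25
= 9*16 + 1*2.25 = 146.25

146.25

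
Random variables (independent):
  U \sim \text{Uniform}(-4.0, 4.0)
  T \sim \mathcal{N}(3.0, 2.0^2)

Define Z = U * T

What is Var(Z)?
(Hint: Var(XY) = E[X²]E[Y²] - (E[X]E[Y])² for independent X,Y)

Var(XY) = E[X²]E[Y²] - (E[X]E[Y])²
E[U] = 0, Var(U) = 5.3333333
E[T] = 3, Var(T) = 4
E[U²] = 5.3333333 + 0² = 5.3333333
E[T²] = 4 + 3² = 13
Var(Z) = 5.3333333*13 - (0*3)²
= 69.333333 - 0 = 69.333333

69.333333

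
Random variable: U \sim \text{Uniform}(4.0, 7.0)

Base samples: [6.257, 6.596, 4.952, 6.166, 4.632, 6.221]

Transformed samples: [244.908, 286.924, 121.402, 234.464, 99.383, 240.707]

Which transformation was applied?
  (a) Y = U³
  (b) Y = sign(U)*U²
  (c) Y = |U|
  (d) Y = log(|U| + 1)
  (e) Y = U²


Checking option (a) Y = U³:
  U = 6.257 -> Y = 244.908 ✓
  U = 6.596 -> Y = 286.924 ✓
  U = 4.952 -> Y = 121.402 ✓
All samples match this transformation.

(a) U³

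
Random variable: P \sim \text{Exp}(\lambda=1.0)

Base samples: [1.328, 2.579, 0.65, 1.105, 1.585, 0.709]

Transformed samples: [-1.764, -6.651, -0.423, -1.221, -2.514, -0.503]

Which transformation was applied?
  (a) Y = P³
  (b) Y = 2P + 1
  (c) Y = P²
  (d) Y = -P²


Checking option (d) Y = -P²:
  P = 1.328 -> Y = -1.764 ✓
  P = 2.579 -> Y = -6.651 ✓
  P = 0.65 -> Y = -0.423 ✓
All samples match this transformation.

(d) -P²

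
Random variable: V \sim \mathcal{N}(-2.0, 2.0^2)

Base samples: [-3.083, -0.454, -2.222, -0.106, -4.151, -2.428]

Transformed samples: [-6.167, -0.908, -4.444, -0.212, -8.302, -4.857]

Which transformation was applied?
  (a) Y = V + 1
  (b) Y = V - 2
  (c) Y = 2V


Checking option (c) Y = 2V:
  V = -3.083 -> Y = -6.167 ✓
  V = -0.454 -> Y = -0.908 ✓
  V = -2.222 -> Y = -4.444 ✓
All samples match this transformation.

(c) 2V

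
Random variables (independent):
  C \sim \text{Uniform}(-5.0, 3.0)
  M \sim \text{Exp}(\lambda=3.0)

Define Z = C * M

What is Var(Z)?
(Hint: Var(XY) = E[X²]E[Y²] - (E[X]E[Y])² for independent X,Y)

Var(XY) = E[X²]E[Y²] - (E[X]E[Y])²
E[C] = -1, Var(C) = 5.3333333
E[M] = 0.33333333, Var(M) = 0.11111111
E[C²] = 5.3333333 + (-1)² = 6.3333333
E[M²] = 0.11111111 + 0.33333333² = 0.22222222
Var(Z) = 6.3333333*0.22222222 - (-1*0.33333333)²
= 1.4074074 - 0.11111111 = 1.2962963

1.2962963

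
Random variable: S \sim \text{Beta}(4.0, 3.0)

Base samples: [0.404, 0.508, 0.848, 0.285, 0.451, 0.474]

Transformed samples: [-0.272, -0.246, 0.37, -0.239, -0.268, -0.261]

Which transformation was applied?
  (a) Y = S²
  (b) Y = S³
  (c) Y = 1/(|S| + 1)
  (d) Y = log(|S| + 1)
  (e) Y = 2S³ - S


Checking option (e) Y = 2S³ - S:
  S = 0.404 -> Y = -0.272 ✓
  S = 0.508 -> Y = -0.246 ✓
  S = 0.848 -> Y = 0.37 ✓
All samples match this transformation.

(e) 2S³ - S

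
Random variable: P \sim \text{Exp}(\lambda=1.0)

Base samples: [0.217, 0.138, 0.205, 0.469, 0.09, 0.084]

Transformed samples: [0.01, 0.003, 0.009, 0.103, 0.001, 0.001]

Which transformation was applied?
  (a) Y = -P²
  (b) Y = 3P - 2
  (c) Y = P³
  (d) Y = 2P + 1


Checking option (c) Y = P³:
  P = 0.217 -> Y = 0.01 ✓
  P = 0.138 -> Y = 0.003 ✓
  P = 0.205 -> Y = 0.009 ✓
All samples match this transformation.

(c) P³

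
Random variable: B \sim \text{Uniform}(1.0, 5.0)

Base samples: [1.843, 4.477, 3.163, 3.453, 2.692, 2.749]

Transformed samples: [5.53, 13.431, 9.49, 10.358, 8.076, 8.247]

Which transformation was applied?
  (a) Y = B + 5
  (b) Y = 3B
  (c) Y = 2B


Checking option (b) Y = 3B:
  B = 1.843 -> Y = 5.53 ✓
  B = 4.477 -> Y = 13.431 ✓
  B = 3.163 -> Y = 9.49 ✓
All samples match this transformation.

(b) 3B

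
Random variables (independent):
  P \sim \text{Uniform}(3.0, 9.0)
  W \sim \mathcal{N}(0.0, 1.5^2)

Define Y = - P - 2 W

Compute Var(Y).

For independent RVs: Var(aX + bY) = a²Var(X) + b²Var(Y)
Var(P) = 3
Var(W) = 2.25
Var(Y) = (-1)²*3 + (-2)²*2.25
= 1*3 + 4*2.25 = 12

12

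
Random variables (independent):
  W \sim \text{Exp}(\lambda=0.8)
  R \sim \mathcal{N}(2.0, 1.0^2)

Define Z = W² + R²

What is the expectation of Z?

E[Z] = E[W²] + E[R²]
E[W²] = Var(W) + E[W]² = 1.5625 + 1.5625 = 3.125
E[R²] = Var(R) + E[R]² = 1 + 4 = 5
E[Z] = 3.125 + 5 = 8.125

8.125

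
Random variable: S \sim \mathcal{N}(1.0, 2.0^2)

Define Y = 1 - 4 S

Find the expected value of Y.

For Y = -4S + 1:
E[Y] = -4 * E[S] + 1
E[S] = 1.0 = 1
E[Y] = -4 * 1 + 1 = -3

-3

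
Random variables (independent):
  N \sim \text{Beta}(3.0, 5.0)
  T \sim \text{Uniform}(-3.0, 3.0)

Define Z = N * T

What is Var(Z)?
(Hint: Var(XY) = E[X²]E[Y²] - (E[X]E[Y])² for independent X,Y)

Var(XY) = E[X²]E[Y²] - (E[X]E[Y])²
E[N] = 0.375, Var(N) = 0.026041667
E[T] = 0, Var(T) = 3
E[N²] = 0.026041667 + 0.375² = 0.16666667
E[T²] = 3 + 0² = 3
Var(Z) = 0.16666667*3 - (0.375*0)²
= 0.5 - 0 = 0.5

0.5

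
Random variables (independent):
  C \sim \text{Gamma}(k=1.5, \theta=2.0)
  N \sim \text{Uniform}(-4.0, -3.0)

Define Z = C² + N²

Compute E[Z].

E[Z] = E[C²] + E[N²]
E[C²] = Var(C) + E[C]² = 6 + 9 = 15
E[N²] = Var(N) + E[N]² = 0.083333333 + 12.25 = 12.333333
E[Z] = 15 + 12.333333 = 27.333333

27.333333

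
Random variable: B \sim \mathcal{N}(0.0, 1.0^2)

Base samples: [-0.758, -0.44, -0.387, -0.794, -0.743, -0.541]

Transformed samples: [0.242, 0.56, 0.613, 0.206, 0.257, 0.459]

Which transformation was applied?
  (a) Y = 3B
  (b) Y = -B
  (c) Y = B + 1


Checking option (c) Y = B + 1:
  B = -0.758 -> Y = 0.242 ✓
  B = -0.44 -> Y = 0.56 ✓
  B = -0.387 -> Y = 0.613 ✓
All samples match this transformation.

(c) B + 1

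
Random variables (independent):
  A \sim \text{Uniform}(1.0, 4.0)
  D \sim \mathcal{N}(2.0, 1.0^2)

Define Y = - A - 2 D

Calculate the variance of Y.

For independent RVs: Var(aX + bY) = a²Var(X) + b²Var(Y)
Var(A) = 0.75
Var(D) = 1
Var(Y) = (-1)²*0.75 + (-2)²*1
= 1*0.75 + 4*1 = 4.75

4.75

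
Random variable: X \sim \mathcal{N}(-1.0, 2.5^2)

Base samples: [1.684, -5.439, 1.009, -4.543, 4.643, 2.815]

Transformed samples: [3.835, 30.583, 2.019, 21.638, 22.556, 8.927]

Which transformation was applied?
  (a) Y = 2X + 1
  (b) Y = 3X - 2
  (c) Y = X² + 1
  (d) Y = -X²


Checking option (c) Y = X² + 1:
  X = 1.684 -> Y = 3.835 ✓
  X = -5.439 -> Y = 30.583 ✓
  X = 1.009 -> Y = 2.019 ✓
All samples match this transformation.

(c) X² + 1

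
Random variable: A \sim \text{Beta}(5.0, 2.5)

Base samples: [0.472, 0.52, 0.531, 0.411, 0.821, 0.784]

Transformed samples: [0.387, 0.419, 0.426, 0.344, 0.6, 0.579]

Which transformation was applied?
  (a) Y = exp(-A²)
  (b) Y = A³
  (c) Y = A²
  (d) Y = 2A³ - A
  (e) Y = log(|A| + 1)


Checking option (e) Y = log(|A| + 1):
  A = 0.472 -> Y = 0.387 ✓
  A = 0.52 -> Y = 0.419 ✓
  A = 0.531 -> Y = 0.426 ✓
All samples match this transformation.

(e) log(|A| + 1)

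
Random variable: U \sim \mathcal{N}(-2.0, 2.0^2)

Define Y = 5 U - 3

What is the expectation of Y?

For Y = 5U - 3:
E[Y] = 5 * E[U] - 3
E[U] = -2.0 = -2
E[Y] = 5 * (-2) - 3 = -13

-13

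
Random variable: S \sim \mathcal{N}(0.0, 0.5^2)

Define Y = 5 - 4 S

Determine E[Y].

For Y = -4S + 5:
E[Y] = -4 * E[S] + 5
E[S] = 0.0 = 0
E[Y] = -4 * 0 + 5 = 5

5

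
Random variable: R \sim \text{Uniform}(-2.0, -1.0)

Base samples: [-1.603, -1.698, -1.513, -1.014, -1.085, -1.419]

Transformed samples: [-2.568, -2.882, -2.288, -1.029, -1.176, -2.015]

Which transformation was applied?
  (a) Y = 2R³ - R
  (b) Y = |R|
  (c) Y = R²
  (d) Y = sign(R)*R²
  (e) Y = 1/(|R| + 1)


Checking option (d) Y = sign(R)*R²:
  R = -1.603 -> Y = -2.568 ✓
  R = -1.698 -> Y = -2.882 ✓
  R = -1.513 -> Y = -2.288 ✓
All samples match this transformation.

(d) sign(R)*R²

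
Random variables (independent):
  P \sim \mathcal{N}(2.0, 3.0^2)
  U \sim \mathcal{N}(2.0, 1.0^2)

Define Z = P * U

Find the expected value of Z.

For independent RVs: E[XY] = E[X]*E[Y]
E[P] = 2
E[U] = 2
E[Z] = 2 * 2 = 4

4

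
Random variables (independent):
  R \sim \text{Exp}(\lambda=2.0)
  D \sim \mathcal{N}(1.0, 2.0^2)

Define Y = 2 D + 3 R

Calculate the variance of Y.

For independent RVs: Var(aX + bY) = a²Var(X) + b²Var(Y)
Var(R) = 0.25
Var(D) = 4
Var(Y) = 3²*0.25 + 2²*4
= 9*0.25 + 4*4 = 18.25

18.25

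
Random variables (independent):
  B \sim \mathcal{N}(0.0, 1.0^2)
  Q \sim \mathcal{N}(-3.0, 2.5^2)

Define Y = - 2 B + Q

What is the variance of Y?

For independent RVs: Var(aX + bY) = a²Var(X) + b²Var(Y)
Var(B) = 1
Var(Q) = 6.25
Var(Y) = (-2)²*1 + 1²*6.25
= 4*1 + 1*6.25 = 10.25

10.25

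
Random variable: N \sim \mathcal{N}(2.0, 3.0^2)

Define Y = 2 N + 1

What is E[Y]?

For Y = 2N + 1:
E[Y] = 2 * E[N] + 1
E[N] = 2.0 = 2
E[Y] = 2 * 2 + 1 = 5

5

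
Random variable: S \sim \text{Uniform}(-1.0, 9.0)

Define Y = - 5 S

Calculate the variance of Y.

For Y = aS + b: Var(Y) = a² * Var(S)
Var(S) = (9 + 1)^2/12 = 8.3333333
Var(Y) = (-5)² * 8.3333333 = 25 * 8.3333333 = 208.33333

208.33333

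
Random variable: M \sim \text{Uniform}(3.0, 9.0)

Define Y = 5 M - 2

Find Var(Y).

For Y = aM + b: Var(Y) = a² * Var(M)
Var(M) = (9 - 3)^2/12 = 3
Var(Y) = 5² * 3 = 25 * 3 = 75

75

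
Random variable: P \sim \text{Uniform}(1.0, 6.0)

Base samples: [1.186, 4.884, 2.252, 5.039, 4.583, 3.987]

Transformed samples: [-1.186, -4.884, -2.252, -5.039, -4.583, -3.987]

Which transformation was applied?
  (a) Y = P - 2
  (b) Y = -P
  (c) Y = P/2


Checking option (b) Y = -P:
  P = 1.186 -> Y = -1.186 ✓
  P = 4.884 -> Y = -4.884 ✓
  P = 2.252 -> Y = -2.252 ✓
All samples match this transformation.

(b) -P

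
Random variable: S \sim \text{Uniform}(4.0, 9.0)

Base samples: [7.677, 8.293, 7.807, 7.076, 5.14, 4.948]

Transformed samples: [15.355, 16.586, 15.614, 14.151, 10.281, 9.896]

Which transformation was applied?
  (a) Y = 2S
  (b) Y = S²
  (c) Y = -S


Checking option (a) Y = 2S:
  S = 7.677 -> Y = 15.355 ✓
  S = 8.293 -> Y = 16.586 ✓
  S = 7.807 -> Y = 15.614 ✓
All samples match this transformation.

(a) 2S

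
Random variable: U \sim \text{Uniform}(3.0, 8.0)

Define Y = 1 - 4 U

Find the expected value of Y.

For Y = -4U + 1:
E[Y] = -4 * E[U] + 1
E[U] = (3 + 8)/2 = 5.5
E[Y] = -4 * 5.5 + 1 = -21

-21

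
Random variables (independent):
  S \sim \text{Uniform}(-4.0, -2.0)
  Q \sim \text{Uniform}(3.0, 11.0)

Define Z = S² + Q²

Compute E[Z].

E[Z] = E[S²] + E[Q²]
E[S²] = Var(S) + E[S]² = 0.33333333 + 9 = 9.3333333
E[Q²] = Var(Q) + E[Q]² = 5.3333333 + 49 = 54.333333
E[Z] = 9.3333333 + 54.333333 = 63.666667

63.666667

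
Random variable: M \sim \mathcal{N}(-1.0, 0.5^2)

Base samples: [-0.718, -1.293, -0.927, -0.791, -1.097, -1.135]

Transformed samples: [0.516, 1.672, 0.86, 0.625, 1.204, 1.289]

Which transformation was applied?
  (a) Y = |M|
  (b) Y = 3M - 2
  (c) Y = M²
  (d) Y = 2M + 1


Checking option (c) Y = M²:
  M = -0.718 -> Y = 0.516 ✓
  M = -1.293 -> Y = 1.672 ✓
  M = -0.927 -> Y = 0.86 ✓
All samples match this transformation.

(c) M²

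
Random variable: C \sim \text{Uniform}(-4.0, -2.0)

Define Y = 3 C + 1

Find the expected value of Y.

For Y = 3C + 1:
E[Y] = 3 * E[C] + 1
E[C] = (-4 - 2)/2 = -3
E[Y] = 3 * (-3) + 1 = -8

-8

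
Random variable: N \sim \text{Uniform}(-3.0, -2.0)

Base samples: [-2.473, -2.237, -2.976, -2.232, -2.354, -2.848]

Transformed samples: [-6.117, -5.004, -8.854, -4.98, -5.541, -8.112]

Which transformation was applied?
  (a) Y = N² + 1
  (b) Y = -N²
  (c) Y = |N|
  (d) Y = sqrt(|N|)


Checking option (b) Y = -N²:
  N = -2.473 -> Y = -6.117 ✓
  N = -2.237 -> Y = -5.004 ✓
  N = -2.976 -> Y = -8.854 ✓
All samples match this transformation.

(b) -N²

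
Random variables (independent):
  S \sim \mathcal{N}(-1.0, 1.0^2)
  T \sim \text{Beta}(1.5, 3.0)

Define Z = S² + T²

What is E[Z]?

E[Z] = E[S²] + E[T²]
E[S²] = Var(S) + E[S]² = 1 + 1 = 2
E[T²] = Var(T) + E[T]² = 0.04040404 + 0.11111111 = 0.15151515
E[Z] = 2 + 0.15151515 = 2.1515152

2.1515152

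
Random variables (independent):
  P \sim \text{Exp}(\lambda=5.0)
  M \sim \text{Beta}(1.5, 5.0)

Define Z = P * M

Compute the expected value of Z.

For independent RVs: E[XY] = E[X]*E[Y]
E[P] = 0.2
E[M] = 0.23076923
E[Z] = 0.2 * 0.23076923 = 0.046153846

0.046153846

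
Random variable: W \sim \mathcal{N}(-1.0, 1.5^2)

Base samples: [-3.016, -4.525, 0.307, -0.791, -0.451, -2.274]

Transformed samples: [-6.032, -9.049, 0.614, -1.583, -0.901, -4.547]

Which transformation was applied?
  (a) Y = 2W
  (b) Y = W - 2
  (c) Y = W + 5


Checking option (a) Y = 2W:
  W = -3.016 -> Y = -6.032 ✓
  W = -4.525 -> Y = -9.049 ✓
  W = 0.307 -> Y = 0.614 ✓
All samples match this transformation.

(a) 2W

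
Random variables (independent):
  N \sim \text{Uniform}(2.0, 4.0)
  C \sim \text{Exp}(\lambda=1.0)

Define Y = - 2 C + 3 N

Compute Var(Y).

For independent RVs: Var(aX + bY) = a²Var(X) + b²Var(Y)
Var(N) = 0.33333333
Var(C) = 1
Var(Y) = 3²*0.33333333 + (-2)²*1
= 9*0.33333333 + 4*1 = 7

7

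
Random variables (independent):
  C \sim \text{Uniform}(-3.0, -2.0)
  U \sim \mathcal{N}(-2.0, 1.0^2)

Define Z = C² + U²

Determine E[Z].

E[Z] = E[C²] + E[U²]
E[C²] = Var(C) + E[C]² = 0.083333333 + 6.25 = 6.3333333
E[U²] = Var(U) + E[U]² = 1 + 4 = 5
E[Z] = 6.3333333 + 5 = 11.333333

11.333333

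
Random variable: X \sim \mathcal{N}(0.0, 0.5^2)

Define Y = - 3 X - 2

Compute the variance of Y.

For Y = aX + b: Var(Y) = a² * Var(X)
Var(X) = 0.5^2 = 0.25
Var(Y) = (-3)² * 0.25 = 9 * 0.25 = 2.25

2.25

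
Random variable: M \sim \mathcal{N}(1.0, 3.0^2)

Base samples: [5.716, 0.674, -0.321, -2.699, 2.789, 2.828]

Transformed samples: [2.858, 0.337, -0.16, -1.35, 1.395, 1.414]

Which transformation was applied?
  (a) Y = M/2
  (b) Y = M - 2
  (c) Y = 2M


Checking option (a) Y = M/2:
  M = 5.716 -> Y = 2.858 ✓
  M = 0.674 -> Y = 0.337 ✓
  M = -0.321 -> Y = -0.16 ✓
All samples match this transformation.

(a) M/2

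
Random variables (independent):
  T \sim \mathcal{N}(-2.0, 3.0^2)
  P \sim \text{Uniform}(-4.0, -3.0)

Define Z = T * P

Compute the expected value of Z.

For independent RVs: E[XY] = E[X]*E[Y]
E[T] = -2
E[P] = -3.5
E[Z] = -2 * (-3.5) = 7

7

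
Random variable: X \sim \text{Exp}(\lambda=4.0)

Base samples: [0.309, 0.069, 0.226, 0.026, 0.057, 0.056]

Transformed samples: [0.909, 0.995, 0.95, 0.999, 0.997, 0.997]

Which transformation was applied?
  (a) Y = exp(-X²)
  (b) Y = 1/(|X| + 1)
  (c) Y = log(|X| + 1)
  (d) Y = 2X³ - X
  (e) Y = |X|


Checking option (a) Y = exp(-X²):
  X = 0.309 -> Y = 0.909 ✓
  X = 0.069 -> Y = 0.995 ✓
  X = 0.226 -> Y = 0.95 ✓
All samples match this transformation.

(a) exp(-X²)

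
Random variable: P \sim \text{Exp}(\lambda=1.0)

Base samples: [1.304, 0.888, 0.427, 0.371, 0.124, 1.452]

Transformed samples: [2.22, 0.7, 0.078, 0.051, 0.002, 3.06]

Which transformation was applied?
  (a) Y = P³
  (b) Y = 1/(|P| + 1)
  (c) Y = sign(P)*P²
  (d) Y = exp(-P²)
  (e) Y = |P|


Checking option (a) Y = P³:
  P = 1.304 -> Y = 2.22 ✓
  P = 0.888 -> Y = 0.7 ✓
  P = 0.427 -> Y = 0.078 ✓
All samples match this transformation.

(a) P³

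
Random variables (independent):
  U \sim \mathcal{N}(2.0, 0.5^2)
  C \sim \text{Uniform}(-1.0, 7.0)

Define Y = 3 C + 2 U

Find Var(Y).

For independent RVs: Var(aX + bY) = a²Var(X) + b²Var(Y)
Var(U) = 0.25
Var(C) = 5.3333333
Var(Y) = 2²*0.25 + 3²*5.3333333
= 4*0.25 + 9*5.3333333 = 49

49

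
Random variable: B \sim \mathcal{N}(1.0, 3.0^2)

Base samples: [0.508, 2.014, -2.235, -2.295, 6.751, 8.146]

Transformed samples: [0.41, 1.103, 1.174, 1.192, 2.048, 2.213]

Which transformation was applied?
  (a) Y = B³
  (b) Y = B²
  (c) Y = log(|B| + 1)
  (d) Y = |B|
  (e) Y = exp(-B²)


Checking option (c) Y = log(|B| + 1):
  B = 0.508 -> Y = 0.41 ✓
  B = 2.014 -> Y = 1.103 ✓
  B = -2.235 -> Y = 1.174 ✓
All samples match this transformation.

(c) log(|B| + 1)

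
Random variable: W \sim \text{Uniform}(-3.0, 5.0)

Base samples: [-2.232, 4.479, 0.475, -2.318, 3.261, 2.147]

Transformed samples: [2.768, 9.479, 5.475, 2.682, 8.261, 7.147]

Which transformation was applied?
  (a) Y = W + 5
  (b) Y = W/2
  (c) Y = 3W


Checking option (a) Y = W + 5:
  W = -2.232 -> Y = 2.768 ✓
  W = 4.479 -> Y = 9.479 ✓
  W = 0.475 -> Y = 5.475 ✓
All samples match this transformation.

(a) W + 5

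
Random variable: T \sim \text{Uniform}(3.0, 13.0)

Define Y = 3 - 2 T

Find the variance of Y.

For Y = aT + b: Var(Y) = a² * Var(T)
Var(T) = (13 - 3)^2/12 = 8.3333333
Var(Y) = (-2)² * 8.3333333 = 4 * 8.3333333 = 33.333333

33.333333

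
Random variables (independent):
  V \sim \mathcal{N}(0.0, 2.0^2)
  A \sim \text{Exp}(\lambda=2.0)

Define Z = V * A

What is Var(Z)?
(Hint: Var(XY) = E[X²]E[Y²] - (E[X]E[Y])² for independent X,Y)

Var(XY) = E[X²]E[Y²] - (E[X]E[Y])²
E[V] = 0, Var(V) = 4
E[A] = 0.5, Var(A) = 0.25
E[V²] = 4 + 0² = 4
E[A²] = 0.25 + 0.5² = 0.5
Var(Z) = 4*0.5 - (0*0.5)²
= 2 - 0 = 2

2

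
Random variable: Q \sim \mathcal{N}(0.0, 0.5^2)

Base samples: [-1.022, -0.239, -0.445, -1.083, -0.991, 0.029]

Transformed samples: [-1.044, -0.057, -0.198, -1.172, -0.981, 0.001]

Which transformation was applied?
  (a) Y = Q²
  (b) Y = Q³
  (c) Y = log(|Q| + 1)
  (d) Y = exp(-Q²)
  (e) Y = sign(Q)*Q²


Checking option (e) Y = sign(Q)*Q²:
  Q = -1.022 -> Y = -1.044 ✓
  Q = -0.239 -> Y = -0.057 ✓
  Q = -0.445 -> Y = -0.198 ✓
All samples match this transformation.

(e) sign(Q)*Q²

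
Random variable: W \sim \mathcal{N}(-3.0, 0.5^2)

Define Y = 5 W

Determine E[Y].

For Y = 5W:
E[Y] = 5 * E[W]
E[W] = -3.0 = -3
E[Y] = 5 * (-3) = -15

-15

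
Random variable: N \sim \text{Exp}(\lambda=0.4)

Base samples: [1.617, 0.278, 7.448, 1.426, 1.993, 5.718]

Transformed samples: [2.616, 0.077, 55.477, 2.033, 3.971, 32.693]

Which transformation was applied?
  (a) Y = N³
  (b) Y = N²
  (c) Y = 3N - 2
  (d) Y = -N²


Checking option (b) Y = N²:
  N = 1.617 -> Y = 2.616 ✓
  N = 0.278 -> Y = 0.077 ✓
  N = 7.448 -> Y = 55.477 ✓
All samples match this transformation.

(b) N²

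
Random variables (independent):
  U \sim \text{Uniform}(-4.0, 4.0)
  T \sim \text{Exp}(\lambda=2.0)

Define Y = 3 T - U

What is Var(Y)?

For independent RVs: Var(aX + bY) = a²Var(X) + b²Var(Y)
Var(U) = 5.3333333
Var(T) = 0.25
Var(Y) = (-1)²*5.3333333 + 3²*0.25
= 1*5.3333333 + 9*0.25 = 7.5833333

7.5833333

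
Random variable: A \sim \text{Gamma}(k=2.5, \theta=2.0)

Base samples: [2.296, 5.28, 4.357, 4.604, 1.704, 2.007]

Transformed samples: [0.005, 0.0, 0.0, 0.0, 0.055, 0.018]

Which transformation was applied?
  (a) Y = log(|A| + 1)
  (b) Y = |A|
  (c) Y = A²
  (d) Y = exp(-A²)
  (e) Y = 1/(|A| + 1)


Checking option (d) Y = exp(-A²):
  A = 2.296 -> Y = 0.005 ✓
  A = 5.28 -> Y = 0.0 ✓
  A = 4.357 -> Y = 0.0 ✓
All samples match this transformation.

(d) exp(-A²)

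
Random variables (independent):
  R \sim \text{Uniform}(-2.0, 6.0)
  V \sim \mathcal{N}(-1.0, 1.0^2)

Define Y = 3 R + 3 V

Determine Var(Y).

For independent RVs: Var(aX + bY) = a²Var(X) + b²Var(Y)
Var(R) = 5.3333333
Var(V) = 1
Var(Y) = 3²*5.3333333 + 3²*1
= 9*5.3333333 + 9*1 = 57

57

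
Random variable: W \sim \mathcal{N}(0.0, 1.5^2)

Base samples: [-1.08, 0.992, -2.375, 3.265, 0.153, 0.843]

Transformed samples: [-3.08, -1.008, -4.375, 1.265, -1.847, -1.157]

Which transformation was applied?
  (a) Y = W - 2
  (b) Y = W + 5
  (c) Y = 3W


Checking option (a) Y = W - 2:
  W = -1.08 -> Y = -3.08 ✓
  W = 0.992 -> Y = -1.008 ✓
  W = -2.375 -> Y = -4.375 ✓
All samples match this transformation.

(a) W - 2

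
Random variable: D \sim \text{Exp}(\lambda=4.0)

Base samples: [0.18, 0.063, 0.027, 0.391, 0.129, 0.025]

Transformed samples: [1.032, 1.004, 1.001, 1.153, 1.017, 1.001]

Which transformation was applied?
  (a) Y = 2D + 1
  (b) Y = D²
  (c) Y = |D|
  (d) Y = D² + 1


Checking option (d) Y = D² + 1:
  D = 0.18 -> Y = 1.032 ✓
  D = 0.063 -> Y = 1.004 ✓
  D = 0.027 -> Y = 1.001 ✓
All samples match this transformation.

(d) D² + 1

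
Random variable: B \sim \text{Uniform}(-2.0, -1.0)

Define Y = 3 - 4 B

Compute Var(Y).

For Y = aB + b: Var(Y) = a² * Var(B)
Var(B) = (-1 + 2)^2/12 = 0.083333333
Var(Y) = (-4)² * 0.083333333 = 16 * 0.083333333 = 1.3333333

1.3333333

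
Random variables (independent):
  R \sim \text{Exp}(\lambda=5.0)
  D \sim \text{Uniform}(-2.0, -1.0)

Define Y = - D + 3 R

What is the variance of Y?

For independent RVs: Var(aX + bY) = a²Var(X) + b²Var(Y)
Var(R) = 0.04
Var(D) = 0.083333333
Var(Y) = 3²*0.04 + (-1)²*0.083333333
= 9*0.04 + 1*0.083333333 = 0.44333333

0.44333333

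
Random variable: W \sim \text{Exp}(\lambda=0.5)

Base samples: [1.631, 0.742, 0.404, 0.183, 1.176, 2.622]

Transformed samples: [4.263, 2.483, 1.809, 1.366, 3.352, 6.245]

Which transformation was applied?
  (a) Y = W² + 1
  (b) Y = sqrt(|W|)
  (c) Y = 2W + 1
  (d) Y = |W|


Checking option (c) Y = 2W + 1:
  W = 1.631 -> Y = 4.263 ✓
  W = 0.742 -> Y = 2.483 ✓
  W = 0.404 -> Y = 1.809 ✓
All samples match this transformation.

(c) 2W + 1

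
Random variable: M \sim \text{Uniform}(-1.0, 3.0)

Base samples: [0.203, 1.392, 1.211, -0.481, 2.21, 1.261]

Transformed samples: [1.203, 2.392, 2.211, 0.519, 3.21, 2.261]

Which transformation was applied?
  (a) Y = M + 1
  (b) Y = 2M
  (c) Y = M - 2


Checking option (a) Y = M + 1:
  M = 0.203 -> Y = 1.203 ✓
  M = 1.392 -> Y = 2.392 ✓
  M = 1.211 -> Y = 2.211 ✓
All samples match this transformation.

(a) M + 1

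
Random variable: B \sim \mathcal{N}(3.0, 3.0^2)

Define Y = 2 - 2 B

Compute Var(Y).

For Y = aB + b: Var(Y) = a² * Var(B)
Var(B) = 3.0^2 = 9
Var(Y) = (-2)² * 9 = 4 * 9 = 36

36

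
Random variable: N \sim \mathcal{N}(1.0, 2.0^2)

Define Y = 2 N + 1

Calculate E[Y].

For Y = 2N + 1:
E[Y] = 2 * E[N] + 1
E[N] = 1.0 = 1
E[Y] = 2 * 1 + 1 = 3

3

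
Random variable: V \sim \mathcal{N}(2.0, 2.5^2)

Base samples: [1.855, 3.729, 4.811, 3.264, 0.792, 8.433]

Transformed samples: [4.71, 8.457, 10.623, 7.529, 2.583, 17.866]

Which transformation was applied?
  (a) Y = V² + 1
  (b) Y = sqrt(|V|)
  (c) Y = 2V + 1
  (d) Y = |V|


Checking option (c) Y = 2V + 1:
  V = 1.855 -> Y = 4.71 ✓
  V = 3.729 -> Y = 8.457 ✓
  V = 4.811 -> Y = 10.623 ✓
All samples match this transformation.

(c) 2V + 1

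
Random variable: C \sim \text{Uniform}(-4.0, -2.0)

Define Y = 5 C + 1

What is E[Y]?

For Y = 5C + 1:
E[Y] = 5 * E[C] + 1
E[C] = (-4 - 2)/2 = -3
E[Y] = 5 * (-3) + 1 = -14

-14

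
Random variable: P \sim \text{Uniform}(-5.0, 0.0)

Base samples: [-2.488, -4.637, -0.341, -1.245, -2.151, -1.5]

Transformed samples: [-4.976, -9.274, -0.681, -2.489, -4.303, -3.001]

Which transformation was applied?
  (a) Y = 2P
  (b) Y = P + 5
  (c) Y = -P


Checking option (a) Y = 2P:
  P = -2.488 -> Y = -4.976 ✓
  P = -4.637 -> Y = -9.274 ✓
  P = -0.341 -> Y = -0.681 ✓
All samples match this transformation.

(a) 2P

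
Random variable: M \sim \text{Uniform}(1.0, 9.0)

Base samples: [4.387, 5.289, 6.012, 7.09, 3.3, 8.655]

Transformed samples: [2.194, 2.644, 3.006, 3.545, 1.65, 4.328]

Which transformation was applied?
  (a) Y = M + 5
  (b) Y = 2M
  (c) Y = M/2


Checking option (c) Y = M/2:
  M = 4.387 -> Y = 2.194 ✓
  M = 5.289 -> Y = 2.644 ✓
  M = 6.012 -> Y = 3.006 ✓
All samples match this transformation.

(c) M/2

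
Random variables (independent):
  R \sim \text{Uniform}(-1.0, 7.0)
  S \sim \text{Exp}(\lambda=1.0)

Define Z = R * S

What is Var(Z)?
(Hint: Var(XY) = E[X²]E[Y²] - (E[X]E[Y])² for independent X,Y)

Var(XY) = E[X²]E[Y²] - (E[X]E[Y])²
E[R] = 3, Var(R) = 5.3333333
E[S] = 1, Var(S) = 1
E[R²] = 5.3333333 + 3² = 14.333333
E[S²] = 1 + 1² = 2
Var(Z) = 14.333333*2 - (3*1)²
= 28.666667 - 9 = 19.666667

19.666667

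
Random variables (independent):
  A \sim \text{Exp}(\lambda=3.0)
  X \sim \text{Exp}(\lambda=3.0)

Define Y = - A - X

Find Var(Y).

For independent RVs: Var(aX + bY) = a²Var(X) + b²Var(Y)
Var(A) = 0.11111111
Var(X) = 0.11111111
Var(Y) = (-1)²*0.11111111 + (-1)²*0.11111111
= 1*0.11111111 + 1*0.11111111 = 0.22222222

0.22222222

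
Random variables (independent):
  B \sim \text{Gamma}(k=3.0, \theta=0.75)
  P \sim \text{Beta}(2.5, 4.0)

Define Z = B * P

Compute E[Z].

For independent RVs: E[XY] = E[X]*E[Y]
E[B] = 2.25
E[P] = 0.38461538
E[Z] = 2.25 * 0.38461538 = 0.86538462

0.86538462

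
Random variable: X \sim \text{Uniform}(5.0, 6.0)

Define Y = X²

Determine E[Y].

E[X²] = Var(X) + (E[X])² = 0.083333333 + 30.25 = 30.333333

30.333333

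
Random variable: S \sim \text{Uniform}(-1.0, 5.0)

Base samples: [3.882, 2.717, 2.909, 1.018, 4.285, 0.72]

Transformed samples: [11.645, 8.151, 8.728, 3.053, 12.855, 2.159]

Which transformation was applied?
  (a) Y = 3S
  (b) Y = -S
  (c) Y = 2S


Checking option (a) Y = 3S:
  S = 3.882 -> Y = 11.645 ✓
  S = 2.717 -> Y = 8.151 ✓
  S = 2.909 -> Y = 8.728 ✓
All samples match this transformation.

(a) 3S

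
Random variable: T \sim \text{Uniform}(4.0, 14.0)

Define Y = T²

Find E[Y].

E[T²] = Var(T) + (E[T])² = 8.3333333 + 81 = 89.333333

89.333333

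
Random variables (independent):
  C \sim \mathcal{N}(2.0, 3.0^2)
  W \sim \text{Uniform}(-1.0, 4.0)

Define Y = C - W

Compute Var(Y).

For independent RVs: Var(aX + bY) = a²Var(X) + b²Var(Y)
Var(C) = 9
Var(W) = 2.0833333
Var(Y) = 1²*9 + (-1)²*2.0833333
= 1*9 + 1*2.0833333 = 11.083333

11.083333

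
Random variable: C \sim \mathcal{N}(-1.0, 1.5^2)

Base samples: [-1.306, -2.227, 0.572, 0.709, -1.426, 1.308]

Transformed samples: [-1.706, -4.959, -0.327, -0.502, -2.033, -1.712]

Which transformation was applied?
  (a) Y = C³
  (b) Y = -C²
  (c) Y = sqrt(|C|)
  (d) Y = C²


Checking option (b) Y = -C²:
  C = -1.306 -> Y = -1.706 ✓
  C = -2.227 -> Y = -4.959 ✓
  C = 0.572 -> Y = -0.327 ✓
All samples match this transformation.

(b) -C²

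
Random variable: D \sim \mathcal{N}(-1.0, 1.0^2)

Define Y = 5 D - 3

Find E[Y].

For Y = 5D - 3:
E[Y] = 5 * E[D] - 3
E[D] = -1.0 = -1
E[Y] = 5 * (-1) - 3 = -8

-8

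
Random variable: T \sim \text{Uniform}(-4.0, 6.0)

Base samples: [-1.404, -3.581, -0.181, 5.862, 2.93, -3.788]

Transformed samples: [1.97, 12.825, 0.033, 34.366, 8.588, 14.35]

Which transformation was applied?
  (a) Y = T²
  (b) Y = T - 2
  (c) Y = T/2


Checking option (a) Y = T²:
  T = -1.404 -> Y = 1.97 ✓
  T = -3.581 -> Y = 12.825 ✓
  T = -0.181 -> Y = 0.033 ✓
All samples match this transformation.

(a) T²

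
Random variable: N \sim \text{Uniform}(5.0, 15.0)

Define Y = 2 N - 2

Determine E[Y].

For Y = 2N - 2:
E[Y] = 2 * E[N] - 2
E[N] = (5 + 15)/2 = 10
E[Y] = 2 * 10 - 2 = 18

18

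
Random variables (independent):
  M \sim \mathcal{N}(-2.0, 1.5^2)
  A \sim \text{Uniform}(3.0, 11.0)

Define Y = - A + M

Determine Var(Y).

For independent RVs: Var(aX + bY) = a²Var(X) + b²Var(Y)
Var(M) = 2.25
Var(A) = 5.3333333
Var(Y) = 1²*2.25 + (-1)²*5.3333333
= 1*2.25 + 1*5.3333333 = 7.5833333

7.5833333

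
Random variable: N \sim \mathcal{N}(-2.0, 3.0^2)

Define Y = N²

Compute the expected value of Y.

E[N²] = Var(N) + (E[N])² = 9 + 4 = 13

13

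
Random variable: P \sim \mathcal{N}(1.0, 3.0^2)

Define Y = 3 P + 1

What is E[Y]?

For Y = 3P + 1:
E[Y] = 3 * E[P] + 1
E[P] = 1.0 = 1
E[Y] = 3 * 1 + 1 = 4

4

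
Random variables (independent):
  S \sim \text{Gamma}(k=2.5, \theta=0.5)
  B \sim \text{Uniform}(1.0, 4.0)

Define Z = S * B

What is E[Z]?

For independent RVs: E[XY] = E[X]*E[Y]
E[S] = 1.25
E[B] = 2.5
E[Z] = 1.25 * 2.5 = 3.125

3.125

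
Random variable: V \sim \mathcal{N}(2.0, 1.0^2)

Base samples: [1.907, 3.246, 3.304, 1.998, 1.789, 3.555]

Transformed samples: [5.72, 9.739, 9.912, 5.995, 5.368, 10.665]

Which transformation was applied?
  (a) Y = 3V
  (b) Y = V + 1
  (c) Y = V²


Checking option (a) Y = 3V:
  V = 1.907 -> Y = 5.72 ✓
  V = 3.246 -> Y = 9.739 ✓
  V = 3.304 -> Y = 9.912 ✓
All samples match this transformation.

(a) 3V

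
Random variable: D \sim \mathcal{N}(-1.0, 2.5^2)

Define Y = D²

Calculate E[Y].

Using E[X²] = Var(X) + (E[X])²:
E[D] = -1
Var(D) = 2.5^2 = 6.25
E[D²] = 6.25 + (-1)² = 6.25 + 1 = 7.25

7.25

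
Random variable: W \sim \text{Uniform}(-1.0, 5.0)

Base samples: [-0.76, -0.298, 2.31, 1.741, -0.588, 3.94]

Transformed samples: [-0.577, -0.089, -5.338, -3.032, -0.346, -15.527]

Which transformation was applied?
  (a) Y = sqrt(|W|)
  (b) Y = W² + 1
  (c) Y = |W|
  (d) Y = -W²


Checking option (d) Y = -W²:
  W = -0.76 -> Y = -0.577 ✓
  W = -0.298 -> Y = -0.089 ✓
  W = 2.31 -> Y = -5.338 ✓
All samples match this transformation.

(d) -W²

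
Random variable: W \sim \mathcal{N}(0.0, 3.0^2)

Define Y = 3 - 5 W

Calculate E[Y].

For Y = -5W + 3:
E[Y] = -5 * E[W] + 3
E[W] = 0.0 = 0
E[Y] = -5 * 0 + 3 = 3

3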